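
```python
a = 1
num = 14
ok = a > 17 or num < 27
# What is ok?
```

Trace (tracking ok):
a = 1  # -> a = 1
num = 14  # -> num = 14
ok = a > 17 or num < 27  # -> ok = True

Answer: True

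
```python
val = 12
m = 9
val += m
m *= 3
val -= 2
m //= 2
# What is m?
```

Answer: 13

Derivation:
Trace (tracking m):
val = 12  # -> val = 12
m = 9  # -> m = 9
val += m  # -> val = 21
m *= 3  # -> m = 27
val -= 2  # -> val = 19
m //= 2  # -> m = 13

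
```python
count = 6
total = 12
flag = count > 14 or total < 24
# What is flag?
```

Trace (tracking flag):
count = 6  # -> count = 6
total = 12  # -> total = 12
flag = count > 14 or total < 24  # -> flag = True

Answer: True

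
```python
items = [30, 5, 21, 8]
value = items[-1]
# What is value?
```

Trace (tracking value):
items = [30, 5, 21, 8]  # -> items = [30, 5, 21, 8]
value = items[-1]  # -> value = 8

Answer: 8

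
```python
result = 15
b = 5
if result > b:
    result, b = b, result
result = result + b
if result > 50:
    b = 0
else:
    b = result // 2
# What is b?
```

Answer: 10

Derivation:
Trace (tracking b):
result = 15  # -> result = 15
b = 5  # -> b = 5
if result > b:  # condition is True
    result, b = (b, result)  # -> result = 5, b = 15
result = result + b  # -> result = 20
if result > 50:  # condition is False
else:
    b = result // 2  # -> b = 10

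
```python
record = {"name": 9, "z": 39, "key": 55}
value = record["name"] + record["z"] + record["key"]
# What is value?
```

Trace (tracking value):
record = {'name': 9, 'z': 39, 'key': 55}  # -> record = {'name': 9, 'z': 39, 'key': 55}
value = record['name'] + record['z'] + record['key']  # -> value = 103

Answer: 103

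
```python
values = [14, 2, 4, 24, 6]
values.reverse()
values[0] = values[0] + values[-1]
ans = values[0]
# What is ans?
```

Answer: 20

Derivation:
Trace (tracking ans):
values = [14, 2, 4, 24, 6]  # -> values = [14, 2, 4, 24, 6]
values.reverse()  # -> values = [6, 24, 4, 2, 14]
values[0] = values[0] + values[-1]  # -> values = [20, 24, 4, 2, 14]
ans = values[0]  # -> ans = 20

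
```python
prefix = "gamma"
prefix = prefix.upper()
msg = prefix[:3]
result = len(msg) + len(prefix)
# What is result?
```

Trace (tracking result):
prefix = 'gamma'  # -> prefix = 'gamma'
prefix = prefix.upper()  # -> prefix = 'GAMMA'
msg = prefix[:3]  # -> msg = 'GAM'
result = len(msg) + len(prefix)  # -> result = 8

Answer: 8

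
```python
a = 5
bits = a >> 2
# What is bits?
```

Answer: 1

Derivation:
Trace (tracking bits):
a = 5  # -> a = 5
bits = a >> 2  # -> bits = 1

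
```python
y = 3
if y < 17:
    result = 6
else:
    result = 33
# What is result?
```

Answer: 6

Derivation:
Trace (tracking result):
y = 3  # -> y = 3
if y < 17:  # condition is True
    result = 6  # -> result = 6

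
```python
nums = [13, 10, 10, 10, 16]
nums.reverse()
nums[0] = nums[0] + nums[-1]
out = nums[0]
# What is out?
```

Answer: 29

Derivation:
Trace (tracking out):
nums = [13, 10, 10, 10, 16]  # -> nums = [13, 10, 10, 10, 16]
nums.reverse()  # -> nums = [16, 10, 10, 10, 13]
nums[0] = nums[0] + nums[-1]  # -> nums = [29, 10, 10, 10, 13]
out = nums[0]  # -> out = 29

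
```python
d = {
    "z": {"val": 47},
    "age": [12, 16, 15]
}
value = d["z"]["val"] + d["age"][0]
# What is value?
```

Trace (tracking value):
d = {'z': {'val': 47}, 'age': [12, 16, 15]}  # -> d = {'z': {'val': 47}, 'age': [12, 16, 15]}
value = d['z']['val'] + d['age'][0]  # -> value = 59

Answer: 59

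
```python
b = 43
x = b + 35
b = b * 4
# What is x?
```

Trace (tracking x):
b = 43  # -> b = 43
x = b + 35  # -> x = 78
b = b * 4  # -> b = 172

Answer: 78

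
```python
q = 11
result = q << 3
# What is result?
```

Answer: 88

Derivation:
Trace (tracking result):
q = 11  # -> q = 11
result = q << 3  # -> result = 88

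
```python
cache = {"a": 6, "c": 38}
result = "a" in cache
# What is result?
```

Trace (tracking result):
cache = {'a': 6, 'c': 38}  # -> cache = {'a': 6, 'c': 38}
result = 'a' in cache  # -> result = True

Answer: True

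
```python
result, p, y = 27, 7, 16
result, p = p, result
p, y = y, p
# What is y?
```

Trace (tracking y):
result, p, y = (27, 7, 16)  # -> result = 27, p = 7, y = 16
result, p = (p, result)  # -> result = 7, p = 27
p, y = (y, p)  # -> p = 16, y = 27

Answer: 27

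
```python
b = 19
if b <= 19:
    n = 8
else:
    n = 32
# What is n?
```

Answer: 8

Derivation:
Trace (tracking n):
b = 19  # -> b = 19
if b <= 19:  # condition is True
    n = 8  # -> n = 8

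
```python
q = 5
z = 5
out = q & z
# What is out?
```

Trace (tracking out):
q = 5  # -> q = 5
z = 5  # -> z = 5
out = q & z  # -> out = 5

Answer: 5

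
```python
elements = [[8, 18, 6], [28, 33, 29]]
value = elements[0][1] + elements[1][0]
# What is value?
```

Answer: 46

Derivation:
Trace (tracking value):
elements = [[8, 18, 6], [28, 33, 29]]  # -> elements = [[8, 18, 6], [28, 33, 29]]
value = elements[0][1] + elements[1][0]  # -> value = 46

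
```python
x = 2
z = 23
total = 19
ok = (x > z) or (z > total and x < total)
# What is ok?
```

Answer: True

Derivation:
Trace (tracking ok):
x = 2  # -> x = 2
z = 23  # -> z = 23
total = 19  # -> total = 19
ok = x > z or (z > total and x < total)  # -> ok = True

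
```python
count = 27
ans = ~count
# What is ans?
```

Answer: -28

Derivation:
Trace (tracking ans):
count = 27  # -> count = 27
ans = ~count  # -> ans = -28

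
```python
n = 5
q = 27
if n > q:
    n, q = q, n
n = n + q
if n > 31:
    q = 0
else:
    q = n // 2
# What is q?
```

Trace (tracking q):
n = 5  # -> n = 5
q = 27  # -> q = 27
if n > q:  # condition is False
n = n + q  # -> n = 32
if n > 31:  # condition is True
    q = 0  # -> q = 0

Answer: 0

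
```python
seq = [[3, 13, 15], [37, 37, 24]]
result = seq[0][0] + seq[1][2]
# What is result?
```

Answer: 27

Derivation:
Trace (tracking result):
seq = [[3, 13, 15], [37, 37, 24]]  # -> seq = [[3, 13, 15], [37, 37, 24]]
result = seq[0][0] + seq[1][2]  # -> result = 27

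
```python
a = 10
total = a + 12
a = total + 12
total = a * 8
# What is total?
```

Answer: 272

Derivation:
Trace (tracking total):
a = 10  # -> a = 10
total = a + 12  # -> total = 22
a = total + 12  # -> a = 34
total = a * 8  # -> total = 272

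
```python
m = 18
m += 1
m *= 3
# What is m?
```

Trace (tracking m):
m = 18  # -> m = 18
m += 1  # -> m = 19
m *= 3  # -> m = 57

Answer: 57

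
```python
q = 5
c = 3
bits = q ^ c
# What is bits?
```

Answer: 6

Derivation:
Trace (tracking bits):
q = 5  # -> q = 5
c = 3  # -> c = 3
bits = q ^ c  # -> bits = 6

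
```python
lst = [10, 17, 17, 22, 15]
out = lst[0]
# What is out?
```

Answer: 10

Derivation:
Trace (tracking out):
lst = [10, 17, 17, 22, 15]  # -> lst = [10, 17, 17, 22, 15]
out = lst[0]  # -> out = 10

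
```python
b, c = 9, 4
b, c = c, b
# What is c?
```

Trace (tracking c):
b, c = (9, 4)  # -> b = 9, c = 4
b, c = (c, b)  # -> b = 4, c = 9

Answer: 9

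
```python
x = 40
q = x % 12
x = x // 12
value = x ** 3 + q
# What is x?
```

Trace (tracking x):
x = 40  # -> x = 40
q = x % 12  # -> q = 4
x = x // 12  # -> x = 3
value = x ** 3 + q  # -> value = 31

Answer: 3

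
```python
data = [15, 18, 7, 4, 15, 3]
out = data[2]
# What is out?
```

Answer: 7

Derivation:
Trace (tracking out):
data = [15, 18, 7, 4, 15, 3]  # -> data = [15, 18, 7, 4, 15, 3]
out = data[2]  # -> out = 7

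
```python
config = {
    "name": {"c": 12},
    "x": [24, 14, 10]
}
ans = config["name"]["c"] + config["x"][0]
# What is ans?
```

Answer: 36

Derivation:
Trace (tracking ans):
config = {'name': {'c': 12}, 'x': [24, 14, 10]}  # -> config = {'name': {'c': 12}, 'x': [24, 14, 10]}
ans = config['name']['c'] + config['x'][0]  # -> ans = 36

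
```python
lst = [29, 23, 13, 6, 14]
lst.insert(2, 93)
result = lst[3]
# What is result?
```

Trace (tracking result):
lst = [29, 23, 13, 6, 14]  # -> lst = [29, 23, 13, 6, 14]
lst.insert(2, 93)  # -> lst = [29, 23, 93, 13, 6, 14]
result = lst[3]  # -> result = 13

Answer: 13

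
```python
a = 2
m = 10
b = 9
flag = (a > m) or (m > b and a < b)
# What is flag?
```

Trace (tracking flag):
a = 2  # -> a = 2
m = 10  # -> m = 10
b = 9  # -> b = 9
flag = a > m or (m > b and a < b)  # -> flag = True

Answer: True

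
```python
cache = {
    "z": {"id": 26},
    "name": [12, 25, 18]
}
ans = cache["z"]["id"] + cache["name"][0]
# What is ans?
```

Answer: 38

Derivation:
Trace (tracking ans):
cache = {'z': {'id': 26}, 'name': [12, 25, 18]}  # -> cache = {'z': {'id': 26}, 'name': [12, 25, 18]}
ans = cache['z']['id'] + cache['name'][0]  # -> ans = 38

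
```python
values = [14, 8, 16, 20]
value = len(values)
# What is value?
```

Answer: 4

Derivation:
Trace (tracking value):
values = [14, 8, 16, 20]  # -> values = [14, 8, 16, 20]
value = len(values)  # -> value = 4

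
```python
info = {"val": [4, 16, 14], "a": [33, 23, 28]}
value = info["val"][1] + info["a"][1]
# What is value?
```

Trace (tracking value):
info = {'val': [4, 16, 14], 'a': [33, 23, 28]}  # -> info = {'val': [4, 16, 14], 'a': [33, 23, 28]}
value = info['val'][1] + info['a'][1]  # -> value = 39

Answer: 39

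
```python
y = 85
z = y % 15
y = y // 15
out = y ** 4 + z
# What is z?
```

Answer: 10

Derivation:
Trace (tracking z):
y = 85  # -> y = 85
z = y % 15  # -> z = 10
y = y // 15  # -> y = 5
out = y ** 4 + z  # -> out = 635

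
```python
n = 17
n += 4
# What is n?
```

Answer: 21

Derivation:
Trace (tracking n):
n = 17  # -> n = 17
n += 4  # -> n = 21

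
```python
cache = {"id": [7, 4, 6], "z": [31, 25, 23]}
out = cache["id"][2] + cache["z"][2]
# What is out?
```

Answer: 29

Derivation:
Trace (tracking out):
cache = {'id': [7, 4, 6], 'z': [31, 25, 23]}  # -> cache = {'id': [7, 4, 6], 'z': [31, 25, 23]}
out = cache['id'][2] + cache['z'][2]  # -> out = 29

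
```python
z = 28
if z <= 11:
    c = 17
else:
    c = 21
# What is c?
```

Answer: 21

Derivation:
Trace (tracking c):
z = 28  # -> z = 28
if z <= 11:  # condition is False
else:
    c = 21  # -> c = 21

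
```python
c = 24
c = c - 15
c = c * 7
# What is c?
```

Trace (tracking c):
c = 24  # -> c = 24
c = c - 15  # -> c = 9
c = c * 7  # -> c = 63

Answer: 63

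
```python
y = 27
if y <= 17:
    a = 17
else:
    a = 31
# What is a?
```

Answer: 31

Derivation:
Trace (tracking a):
y = 27  # -> y = 27
if y <= 17:  # condition is False
else:
    a = 31  # -> a = 31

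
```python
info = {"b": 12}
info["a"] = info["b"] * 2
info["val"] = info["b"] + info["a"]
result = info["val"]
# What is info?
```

Answer: {'b': 12, 'a': 24, 'val': 36}

Derivation:
Trace (tracking info):
info = {'b': 12}  # -> info = {'b': 12}
info['a'] = info['b'] * 2  # -> info = {'b': 12, 'a': 24}
info['val'] = info['b'] + info['a']  # -> info = {'b': 12, 'a': 24, 'val': 36}
result = info['val']  # -> result = 36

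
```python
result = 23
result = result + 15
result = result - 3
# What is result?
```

Answer: 35

Derivation:
Trace (tracking result):
result = 23  # -> result = 23
result = result + 15  # -> result = 38
result = result - 3  # -> result = 35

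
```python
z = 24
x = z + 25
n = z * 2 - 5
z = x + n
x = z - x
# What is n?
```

Answer: 43

Derivation:
Trace (tracking n):
z = 24  # -> z = 24
x = z + 25  # -> x = 49
n = z * 2 - 5  # -> n = 43
z = x + n  # -> z = 92
x = z - x  # -> x = 43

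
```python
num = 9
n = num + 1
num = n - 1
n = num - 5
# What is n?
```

Trace (tracking n):
num = 9  # -> num = 9
n = num + 1  # -> n = 10
num = n - 1  # -> num = 9
n = num - 5  # -> n = 4

Answer: 4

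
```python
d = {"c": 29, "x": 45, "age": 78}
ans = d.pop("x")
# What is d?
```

Trace (tracking d):
d = {'c': 29, 'x': 45, 'age': 78}  # -> d = {'c': 29, 'x': 45, 'age': 78}
ans = d.pop('x')  # -> ans = 45

Answer: {'c': 29, 'age': 78}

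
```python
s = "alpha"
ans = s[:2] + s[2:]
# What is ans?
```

Trace (tracking ans):
s = 'alpha'  # -> s = 'alpha'
ans = s[:2] + s[2:]  # -> ans = 'alpha'

Answer: 'alpha'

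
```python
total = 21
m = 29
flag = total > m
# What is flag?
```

Answer: False

Derivation:
Trace (tracking flag):
total = 21  # -> total = 21
m = 29  # -> m = 29
flag = total > m  # -> flag = False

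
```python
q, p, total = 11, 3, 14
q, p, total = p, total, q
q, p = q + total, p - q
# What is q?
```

Trace (tracking q):
q, p, total = (11, 3, 14)  # -> q = 11, p = 3, total = 14
q, p, total = (p, total, q)  # -> q = 3, p = 14, total = 11
q, p = (q + total, p - q)  # -> q = 14, p = 11

Answer: 14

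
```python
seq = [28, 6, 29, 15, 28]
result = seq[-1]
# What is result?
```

Answer: 28

Derivation:
Trace (tracking result):
seq = [28, 6, 29, 15, 28]  # -> seq = [28, 6, 29, 15, 28]
result = seq[-1]  # -> result = 28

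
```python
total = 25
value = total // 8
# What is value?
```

Trace (tracking value):
total = 25  # -> total = 25
value = total // 8  # -> value = 3

Answer: 3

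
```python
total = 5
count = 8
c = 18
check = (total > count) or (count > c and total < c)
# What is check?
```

Answer: False

Derivation:
Trace (tracking check):
total = 5  # -> total = 5
count = 8  # -> count = 8
c = 18  # -> c = 18
check = total > count or (count > c and total < c)  # -> check = False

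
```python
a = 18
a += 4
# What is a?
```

Trace (tracking a):
a = 18  # -> a = 18
a += 4  # -> a = 22

Answer: 22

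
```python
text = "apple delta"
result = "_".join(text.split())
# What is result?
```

Trace (tracking result):
text = 'apple delta'  # -> text = 'apple delta'
result = '_'.join(text.split())  # -> result = 'apple_delta'

Answer: 'apple_delta'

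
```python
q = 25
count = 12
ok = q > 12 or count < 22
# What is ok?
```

Trace (tracking ok):
q = 25  # -> q = 25
count = 12  # -> count = 12
ok = q > 12 or count < 22  # -> ok = True

Answer: True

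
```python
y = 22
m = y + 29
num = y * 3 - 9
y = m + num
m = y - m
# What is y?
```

Trace (tracking y):
y = 22  # -> y = 22
m = y + 29  # -> m = 51
num = y * 3 - 9  # -> num = 57
y = m + num  # -> y = 108
m = y - m  # -> m = 57

Answer: 108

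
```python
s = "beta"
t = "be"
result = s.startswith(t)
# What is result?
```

Answer: True

Derivation:
Trace (tracking result):
s = 'beta'  # -> s = 'beta'
t = 'be'  # -> t = 'be'
result = s.startswith(t)  # -> result = True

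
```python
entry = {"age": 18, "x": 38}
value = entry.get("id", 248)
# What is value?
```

Trace (tracking value):
entry = {'age': 18, 'x': 38}  # -> entry = {'age': 18, 'x': 38}
value = entry.get('id', 248)  # -> value = 248

Answer: 248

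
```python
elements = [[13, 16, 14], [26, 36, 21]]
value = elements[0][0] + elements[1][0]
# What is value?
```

Trace (tracking value):
elements = [[13, 16, 14], [26, 36, 21]]  # -> elements = [[13, 16, 14], [26, 36, 21]]
value = elements[0][0] + elements[1][0]  # -> value = 39

Answer: 39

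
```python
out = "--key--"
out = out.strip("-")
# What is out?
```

Trace (tracking out):
out = '--key--'  # -> out = '--key--'
out = out.strip('-')  # -> out = 'key'

Answer: 'key'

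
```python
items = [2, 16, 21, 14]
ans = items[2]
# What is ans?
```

Answer: 21

Derivation:
Trace (tracking ans):
items = [2, 16, 21, 14]  # -> items = [2, 16, 21, 14]
ans = items[2]  # -> ans = 21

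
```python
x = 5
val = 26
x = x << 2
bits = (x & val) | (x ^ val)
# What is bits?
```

Trace (tracking bits):
x = 5  # -> x = 5
val = 26  # -> val = 26
x = x << 2  # -> x = 20
bits = x & val | x ^ val  # -> bits = 30

Answer: 30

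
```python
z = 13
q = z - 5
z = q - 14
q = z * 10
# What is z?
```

Trace (tracking z):
z = 13  # -> z = 13
q = z - 5  # -> q = 8
z = q - 14  # -> z = -6
q = z * 10  # -> q = -60

Answer: -6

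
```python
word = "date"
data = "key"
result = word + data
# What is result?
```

Trace (tracking result):
word = 'date'  # -> word = 'date'
data = 'key'  # -> data = 'key'
result = word + data  # -> result = 'datekey'

Answer: 'datekey'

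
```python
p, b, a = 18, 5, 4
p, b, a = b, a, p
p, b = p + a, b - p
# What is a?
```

Answer: 18

Derivation:
Trace (tracking a):
p, b, a = (18, 5, 4)  # -> p = 18, b = 5, a = 4
p, b, a = (b, a, p)  # -> p = 5, b = 4, a = 18
p, b = (p + a, b - p)  # -> p = 23, b = -1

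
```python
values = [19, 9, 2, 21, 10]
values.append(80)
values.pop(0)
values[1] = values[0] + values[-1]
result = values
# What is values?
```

Trace (tracking values):
values = [19, 9, 2, 21, 10]  # -> values = [19, 9, 2, 21, 10]
values.append(80)  # -> values = [19, 9, 2, 21, 10, 80]
values.pop(0)  # -> values = [9, 2, 21, 10, 80]
values[1] = values[0] + values[-1]  # -> values = [9, 89, 21, 10, 80]
result = values  # -> result = [9, 89, 21, 10, 80]

Answer: [9, 89, 21, 10, 80]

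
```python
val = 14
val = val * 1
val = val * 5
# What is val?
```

Answer: 70

Derivation:
Trace (tracking val):
val = 14  # -> val = 14
val = val * 1  # -> val = 14
val = val * 5  # -> val = 70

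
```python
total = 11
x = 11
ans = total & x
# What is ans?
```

Trace (tracking ans):
total = 11  # -> total = 11
x = 11  # -> x = 11
ans = total & x  # -> ans = 11

Answer: 11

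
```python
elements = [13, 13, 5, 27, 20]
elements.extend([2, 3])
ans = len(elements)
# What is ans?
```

Answer: 7

Derivation:
Trace (tracking ans):
elements = [13, 13, 5, 27, 20]  # -> elements = [13, 13, 5, 27, 20]
elements.extend([2, 3])  # -> elements = [13, 13, 5, 27, 20, 2, 3]
ans = len(elements)  # -> ans = 7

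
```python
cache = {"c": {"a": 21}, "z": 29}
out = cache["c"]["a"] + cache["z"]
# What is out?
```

Trace (tracking out):
cache = {'c': {'a': 21}, 'z': 29}  # -> cache = {'c': {'a': 21}, 'z': 29}
out = cache['c']['a'] + cache['z']  # -> out = 50

Answer: 50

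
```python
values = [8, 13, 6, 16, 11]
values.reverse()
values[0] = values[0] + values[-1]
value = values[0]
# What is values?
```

Trace (tracking values):
values = [8, 13, 6, 16, 11]  # -> values = [8, 13, 6, 16, 11]
values.reverse()  # -> values = [11, 16, 6, 13, 8]
values[0] = values[0] + values[-1]  # -> values = [19, 16, 6, 13, 8]
value = values[0]  # -> value = 19

Answer: [19, 16, 6, 13, 8]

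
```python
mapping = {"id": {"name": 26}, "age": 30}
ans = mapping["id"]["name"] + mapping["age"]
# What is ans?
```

Answer: 56

Derivation:
Trace (tracking ans):
mapping = {'id': {'name': 26}, 'age': 30}  # -> mapping = {'id': {'name': 26}, 'age': 30}
ans = mapping['id']['name'] + mapping['age']  # -> ans = 56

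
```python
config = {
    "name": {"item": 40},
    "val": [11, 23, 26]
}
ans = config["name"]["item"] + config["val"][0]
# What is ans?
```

Trace (tracking ans):
config = {'name': {'item': 40}, 'val': [11, 23, 26]}  # -> config = {'name': {'item': 40}, 'val': [11, 23, 26]}
ans = config['name']['item'] + config['val'][0]  # -> ans = 51

Answer: 51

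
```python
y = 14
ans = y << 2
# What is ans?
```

Trace (tracking ans):
y = 14  # -> y = 14
ans = y << 2  # -> ans = 56

Answer: 56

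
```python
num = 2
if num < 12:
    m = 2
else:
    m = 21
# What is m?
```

Trace (tracking m):
num = 2  # -> num = 2
if num < 12:  # condition is True
    m = 2  # -> m = 2

Answer: 2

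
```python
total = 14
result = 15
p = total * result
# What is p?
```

Answer: 210

Derivation:
Trace (tracking p):
total = 14  # -> total = 14
result = 15  # -> result = 15
p = total * result  # -> p = 210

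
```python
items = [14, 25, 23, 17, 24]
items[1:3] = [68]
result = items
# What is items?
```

Trace (tracking items):
items = [14, 25, 23, 17, 24]  # -> items = [14, 25, 23, 17, 24]
items[1:3] = [68]  # -> items = [14, 68, 17, 24]
result = items  # -> result = [14, 68, 17, 24]

Answer: [14, 68, 17, 24]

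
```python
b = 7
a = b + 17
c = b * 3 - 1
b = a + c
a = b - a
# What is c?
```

Trace (tracking c):
b = 7  # -> b = 7
a = b + 17  # -> a = 24
c = b * 3 - 1  # -> c = 20
b = a + c  # -> b = 44
a = b - a  # -> a = 20

Answer: 20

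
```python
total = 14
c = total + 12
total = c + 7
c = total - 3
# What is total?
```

Answer: 33

Derivation:
Trace (tracking total):
total = 14  # -> total = 14
c = total + 12  # -> c = 26
total = c + 7  # -> total = 33
c = total - 3  # -> c = 30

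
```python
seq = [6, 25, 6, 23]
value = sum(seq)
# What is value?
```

Trace (tracking value):
seq = [6, 25, 6, 23]  # -> seq = [6, 25, 6, 23]
value = sum(seq)  # -> value = 60

Answer: 60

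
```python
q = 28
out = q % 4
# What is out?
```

Answer: 0

Derivation:
Trace (tracking out):
q = 28  # -> q = 28
out = q % 4  # -> out = 0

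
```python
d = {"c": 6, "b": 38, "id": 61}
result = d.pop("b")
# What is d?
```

Trace (tracking d):
d = {'c': 6, 'b': 38, 'id': 61}  # -> d = {'c': 6, 'b': 38, 'id': 61}
result = d.pop('b')  # -> result = 38

Answer: {'c': 6, 'id': 61}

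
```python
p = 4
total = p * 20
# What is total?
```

Trace (tracking total):
p = 4  # -> p = 4
total = p * 20  # -> total = 80

Answer: 80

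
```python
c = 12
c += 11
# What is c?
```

Trace (tracking c):
c = 12  # -> c = 12
c += 11  # -> c = 23

Answer: 23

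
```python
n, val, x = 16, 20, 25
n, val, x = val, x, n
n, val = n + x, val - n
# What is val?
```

Trace (tracking val):
n, val, x = (16, 20, 25)  # -> n = 16, val = 20, x = 25
n, val, x = (val, x, n)  # -> n = 20, val = 25, x = 16
n, val = (n + x, val - n)  # -> n = 36, val = 5

Answer: 5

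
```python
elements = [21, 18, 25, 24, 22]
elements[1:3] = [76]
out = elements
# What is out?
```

Trace (tracking out):
elements = [21, 18, 25, 24, 22]  # -> elements = [21, 18, 25, 24, 22]
elements[1:3] = [76]  # -> elements = [21, 76, 24, 22]
out = elements  # -> out = [21, 76, 24, 22]

Answer: [21, 76, 24, 22]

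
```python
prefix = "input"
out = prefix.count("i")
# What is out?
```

Answer: 1

Derivation:
Trace (tracking out):
prefix = 'input'  # -> prefix = 'input'
out = prefix.count('i')  # -> out = 1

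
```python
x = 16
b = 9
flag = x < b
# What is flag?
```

Trace (tracking flag):
x = 16  # -> x = 16
b = 9  # -> b = 9
flag = x < b  # -> flag = False

Answer: False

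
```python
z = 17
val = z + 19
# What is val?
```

Answer: 36

Derivation:
Trace (tracking val):
z = 17  # -> z = 17
val = z + 19  # -> val = 36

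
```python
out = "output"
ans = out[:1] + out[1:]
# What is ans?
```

Trace (tracking ans):
out = 'output'  # -> out = 'output'
ans = out[:1] + out[1:]  # -> ans = 'output'

Answer: 'output'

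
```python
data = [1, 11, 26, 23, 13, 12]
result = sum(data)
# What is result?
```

Answer: 86

Derivation:
Trace (tracking result):
data = [1, 11, 26, 23, 13, 12]  # -> data = [1, 11, 26, 23, 13, 12]
result = sum(data)  # -> result = 86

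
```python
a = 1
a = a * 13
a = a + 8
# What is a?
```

Trace (tracking a):
a = 1  # -> a = 1
a = a * 13  # -> a = 13
a = a + 8  # -> a = 21

Answer: 21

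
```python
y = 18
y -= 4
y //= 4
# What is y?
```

Trace (tracking y):
y = 18  # -> y = 18
y -= 4  # -> y = 14
y //= 4  # -> y = 3

Answer: 3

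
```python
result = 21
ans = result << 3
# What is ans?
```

Answer: 168

Derivation:
Trace (tracking ans):
result = 21  # -> result = 21
ans = result << 3  # -> ans = 168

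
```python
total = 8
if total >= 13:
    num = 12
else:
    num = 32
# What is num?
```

Answer: 32

Derivation:
Trace (tracking num):
total = 8  # -> total = 8
if total >= 13:  # condition is False
else:
    num = 32  # -> num = 32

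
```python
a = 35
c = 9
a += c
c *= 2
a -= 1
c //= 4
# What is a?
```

Trace (tracking a):
a = 35  # -> a = 35
c = 9  # -> c = 9
a += c  # -> a = 44
c *= 2  # -> c = 18
a -= 1  # -> a = 43
c //= 4  # -> c = 4

Answer: 43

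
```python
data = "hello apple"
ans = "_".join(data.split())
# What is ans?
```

Trace (tracking ans):
data = 'hello apple'  # -> data = 'hello apple'
ans = '_'.join(data.split())  # -> ans = 'hello_apple'

Answer: 'hello_apple'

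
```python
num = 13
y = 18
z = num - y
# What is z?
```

Answer: -5

Derivation:
Trace (tracking z):
num = 13  # -> num = 13
y = 18  # -> y = 18
z = num - y  # -> z = -5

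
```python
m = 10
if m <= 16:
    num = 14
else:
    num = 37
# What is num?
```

Trace (tracking num):
m = 10  # -> m = 10
if m <= 16:  # condition is True
    num = 14  # -> num = 14

Answer: 14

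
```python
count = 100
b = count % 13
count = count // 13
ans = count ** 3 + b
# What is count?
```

Trace (tracking count):
count = 100  # -> count = 100
b = count % 13  # -> b = 9
count = count // 13  # -> count = 7
ans = count ** 3 + b  # -> ans = 352

Answer: 7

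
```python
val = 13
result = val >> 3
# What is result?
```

Trace (tracking result):
val = 13  # -> val = 13
result = val >> 3  # -> result = 1

Answer: 1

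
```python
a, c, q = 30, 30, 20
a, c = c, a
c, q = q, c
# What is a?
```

Trace (tracking a):
a, c, q = (30, 30, 20)  # -> a = 30, c = 30, q = 20
a, c = (c, a)  # -> a = 30, c = 30
c, q = (q, c)  # -> c = 20, q = 30

Answer: 30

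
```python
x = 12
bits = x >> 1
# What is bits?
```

Answer: 6

Derivation:
Trace (tracking bits):
x = 12  # -> x = 12
bits = x >> 1  # -> bits = 6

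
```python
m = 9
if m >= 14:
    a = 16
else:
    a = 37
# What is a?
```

Trace (tracking a):
m = 9  # -> m = 9
if m >= 14:  # condition is False
else:
    a = 37  # -> a = 37

Answer: 37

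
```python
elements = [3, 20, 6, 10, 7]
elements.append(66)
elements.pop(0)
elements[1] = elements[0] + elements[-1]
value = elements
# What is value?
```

Trace (tracking value):
elements = [3, 20, 6, 10, 7]  # -> elements = [3, 20, 6, 10, 7]
elements.append(66)  # -> elements = [3, 20, 6, 10, 7, 66]
elements.pop(0)  # -> elements = [20, 6, 10, 7, 66]
elements[1] = elements[0] + elements[-1]  # -> elements = [20, 86, 10, 7, 66]
value = elements  # -> value = [20, 86, 10, 7, 66]

Answer: [20, 86, 10, 7, 66]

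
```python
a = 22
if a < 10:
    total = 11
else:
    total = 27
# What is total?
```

Answer: 27

Derivation:
Trace (tracking total):
a = 22  # -> a = 22
if a < 10:  # condition is False
else:
    total = 27  # -> total = 27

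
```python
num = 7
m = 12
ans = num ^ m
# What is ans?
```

Trace (tracking ans):
num = 7  # -> num = 7
m = 12  # -> m = 12
ans = num ^ m  # -> ans = 11

Answer: 11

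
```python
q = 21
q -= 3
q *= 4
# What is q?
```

Answer: 72

Derivation:
Trace (tracking q):
q = 21  # -> q = 21
q -= 3  # -> q = 18
q *= 4  # -> q = 72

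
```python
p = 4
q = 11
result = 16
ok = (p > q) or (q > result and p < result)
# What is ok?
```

Answer: False

Derivation:
Trace (tracking ok):
p = 4  # -> p = 4
q = 11  # -> q = 11
result = 16  # -> result = 16
ok = p > q or (q > result and p < result)  # -> ok = False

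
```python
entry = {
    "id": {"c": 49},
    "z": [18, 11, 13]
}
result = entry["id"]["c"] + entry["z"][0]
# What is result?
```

Trace (tracking result):
entry = {'id': {'c': 49}, 'z': [18, 11, 13]}  # -> entry = {'id': {'c': 49}, 'z': [18, 11, 13]}
result = entry['id']['c'] + entry['z'][0]  # -> result = 67

Answer: 67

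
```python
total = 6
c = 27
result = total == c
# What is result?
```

Answer: False

Derivation:
Trace (tracking result):
total = 6  # -> total = 6
c = 27  # -> c = 27
result = total == c  # -> result = False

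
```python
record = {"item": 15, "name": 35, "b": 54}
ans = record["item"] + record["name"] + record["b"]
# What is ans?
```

Answer: 104

Derivation:
Trace (tracking ans):
record = {'item': 15, 'name': 35, 'b': 54}  # -> record = {'item': 15, 'name': 35, 'b': 54}
ans = record['item'] + record['name'] + record['b']  # -> ans = 104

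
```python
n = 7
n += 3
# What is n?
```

Answer: 10

Derivation:
Trace (tracking n):
n = 7  # -> n = 7
n += 3  # -> n = 10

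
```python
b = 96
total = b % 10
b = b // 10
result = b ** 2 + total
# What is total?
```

Trace (tracking total):
b = 96  # -> b = 96
total = b % 10  # -> total = 6
b = b // 10  # -> b = 9
result = b ** 2 + total  # -> result = 87

Answer: 6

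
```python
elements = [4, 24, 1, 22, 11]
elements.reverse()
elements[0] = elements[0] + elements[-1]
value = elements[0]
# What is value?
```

Trace (tracking value):
elements = [4, 24, 1, 22, 11]  # -> elements = [4, 24, 1, 22, 11]
elements.reverse()  # -> elements = [11, 22, 1, 24, 4]
elements[0] = elements[0] + elements[-1]  # -> elements = [15, 22, 1, 24, 4]
value = elements[0]  # -> value = 15

Answer: 15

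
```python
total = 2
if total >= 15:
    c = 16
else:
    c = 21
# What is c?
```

Trace (tracking c):
total = 2  # -> total = 2
if total >= 15:  # condition is False
else:
    c = 21  # -> c = 21

Answer: 21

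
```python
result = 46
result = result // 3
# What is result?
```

Trace (tracking result):
result = 46  # -> result = 46
result = result // 3  # -> result = 15

Answer: 15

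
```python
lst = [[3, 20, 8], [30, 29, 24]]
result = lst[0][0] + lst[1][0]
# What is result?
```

Answer: 33

Derivation:
Trace (tracking result):
lst = [[3, 20, 8], [30, 29, 24]]  # -> lst = [[3, 20, 8], [30, 29, 24]]
result = lst[0][0] + lst[1][0]  # -> result = 33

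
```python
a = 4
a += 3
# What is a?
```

Trace (tracking a):
a = 4  # -> a = 4
a += 3  # -> a = 7

Answer: 7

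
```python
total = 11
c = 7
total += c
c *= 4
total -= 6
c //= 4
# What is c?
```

Answer: 7

Derivation:
Trace (tracking c):
total = 11  # -> total = 11
c = 7  # -> c = 7
total += c  # -> total = 18
c *= 4  # -> c = 28
total -= 6  # -> total = 12
c //= 4  # -> c = 7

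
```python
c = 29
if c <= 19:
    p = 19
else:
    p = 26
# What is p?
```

Trace (tracking p):
c = 29  # -> c = 29
if c <= 19:  # condition is False
else:
    p = 26  # -> p = 26

Answer: 26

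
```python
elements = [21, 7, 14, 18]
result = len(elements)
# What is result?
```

Answer: 4

Derivation:
Trace (tracking result):
elements = [21, 7, 14, 18]  # -> elements = [21, 7, 14, 18]
result = len(elements)  # -> result = 4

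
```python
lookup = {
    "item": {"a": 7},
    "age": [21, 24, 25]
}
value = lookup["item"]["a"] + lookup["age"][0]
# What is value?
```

Answer: 28

Derivation:
Trace (tracking value):
lookup = {'item': {'a': 7}, 'age': [21, 24, 25]}  # -> lookup = {'item': {'a': 7}, 'age': [21, 24, 25]}
value = lookup['item']['a'] + lookup['age'][0]  # -> value = 28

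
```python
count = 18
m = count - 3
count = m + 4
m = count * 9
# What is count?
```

Trace (tracking count):
count = 18  # -> count = 18
m = count - 3  # -> m = 15
count = m + 4  # -> count = 19
m = count * 9  # -> m = 171

Answer: 19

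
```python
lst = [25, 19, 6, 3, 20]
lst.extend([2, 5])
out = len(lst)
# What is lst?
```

Trace (tracking lst):
lst = [25, 19, 6, 3, 20]  # -> lst = [25, 19, 6, 3, 20]
lst.extend([2, 5])  # -> lst = [25, 19, 6, 3, 20, 2, 5]
out = len(lst)  # -> out = 7

Answer: [25, 19, 6, 3, 20, 2, 5]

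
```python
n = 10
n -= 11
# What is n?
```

Trace (tracking n):
n = 10  # -> n = 10
n -= 11  # -> n = -1

Answer: -1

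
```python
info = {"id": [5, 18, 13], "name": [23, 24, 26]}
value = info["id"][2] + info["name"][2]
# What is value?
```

Trace (tracking value):
info = {'id': [5, 18, 13], 'name': [23, 24, 26]}  # -> info = {'id': [5, 18, 13], 'name': [23, 24, 26]}
value = info['id'][2] + info['name'][2]  # -> value = 39

Answer: 39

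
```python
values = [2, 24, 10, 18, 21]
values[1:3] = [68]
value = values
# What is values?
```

Trace (tracking values):
values = [2, 24, 10, 18, 21]  # -> values = [2, 24, 10, 18, 21]
values[1:3] = [68]  # -> values = [2, 68, 18, 21]
value = values  # -> value = [2, 68, 18, 21]

Answer: [2, 68, 18, 21]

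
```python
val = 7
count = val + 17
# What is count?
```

Trace (tracking count):
val = 7  # -> val = 7
count = val + 17  # -> count = 24

Answer: 24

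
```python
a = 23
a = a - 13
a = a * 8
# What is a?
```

Answer: 80

Derivation:
Trace (tracking a):
a = 23  # -> a = 23
a = a - 13  # -> a = 10
a = a * 8  # -> a = 80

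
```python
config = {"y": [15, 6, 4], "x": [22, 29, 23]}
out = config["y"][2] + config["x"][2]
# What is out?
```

Trace (tracking out):
config = {'y': [15, 6, 4], 'x': [22, 29, 23]}  # -> config = {'y': [15, 6, 4], 'x': [22, 29, 23]}
out = config['y'][2] + config['x'][2]  # -> out = 27

Answer: 27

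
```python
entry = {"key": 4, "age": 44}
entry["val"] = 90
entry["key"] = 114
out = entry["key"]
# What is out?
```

Answer: 114

Derivation:
Trace (tracking out):
entry = {'key': 4, 'age': 44}  # -> entry = {'key': 4, 'age': 44}
entry['val'] = 90  # -> entry = {'key': 4, 'age': 44, 'val': 90}
entry['key'] = 114  # -> entry = {'key': 114, 'age': 44, 'val': 90}
out = entry['key']  # -> out = 114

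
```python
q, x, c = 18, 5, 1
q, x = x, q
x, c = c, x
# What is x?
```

Trace (tracking x):
q, x, c = (18, 5, 1)  # -> q = 18, x = 5, c = 1
q, x = (x, q)  # -> q = 5, x = 18
x, c = (c, x)  # -> x = 1, c = 18

Answer: 1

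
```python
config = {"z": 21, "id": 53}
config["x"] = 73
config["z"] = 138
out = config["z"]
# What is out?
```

Trace (tracking out):
config = {'z': 21, 'id': 53}  # -> config = {'z': 21, 'id': 53}
config['x'] = 73  # -> config = {'z': 21, 'id': 53, 'x': 73}
config['z'] = 138  # -> config = {'z': 138, 'id': 53, 'x': 73}
out = config['z']  # -> out = 138

Answer: 138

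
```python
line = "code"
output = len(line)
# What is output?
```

Answer: 4

Derivation:
Trace (tracking output):
line = 'code'  # -> line = 'code'
output = len(line)  # -> output = 4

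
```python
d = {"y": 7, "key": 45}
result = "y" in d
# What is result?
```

Trace (tracking result):
d = {'y': 7, 'key': 45}  # -> d = {'y': 7, 'key': 45}
result = 'y' in d  # -> result = True

Answer: True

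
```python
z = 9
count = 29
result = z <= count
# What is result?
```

Answer: True

Derivation:
Trace (tracking result):
z = 9  # -> z = 9
count = 29  # -> count = 29
result = z <= count  # -> result = True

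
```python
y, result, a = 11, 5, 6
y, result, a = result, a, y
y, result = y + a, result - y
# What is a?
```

Trace (tracking a):
y, result, a = (11, 5, 6)  # -> y = 11, result = 5, a = 6
y, result, a = (result, a, y)  # -> y = 5, result = 6, a = 11
y, result = (y + a, result - y)  # -> y = 16, result = 1

Answer: 11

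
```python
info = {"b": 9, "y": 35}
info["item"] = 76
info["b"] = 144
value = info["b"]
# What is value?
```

Answer: 144

Derivation:
Trace (tracking value):
info = {'b': 9, 'y': 35}  # -> info = {'b': 9, 'y': 35}
info['item'] = 76  # -> info = {'b': 9, 'y': 35, 'item': 76}
info['b'] = 144  # -> info = {'b': 144, 'y': 35, 'item': 76}
value = info['b']  # -> value = 144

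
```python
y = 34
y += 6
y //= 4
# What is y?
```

Answer: 10

Derivation:
Trace (tracking y):
y = 34  # -> y = 34
y += 6  # -> y = 40
y //= 4  # -> y = 10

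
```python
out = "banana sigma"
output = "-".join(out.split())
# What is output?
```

Trace (tracking output):
out = 'banana sigma'  # -> out = 'banana sigma'
output = '-'.join(out.split())  # -> output = 'banana-sigma'

Answer: 'banana-sigma'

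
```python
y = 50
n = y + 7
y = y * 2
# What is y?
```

Answer: 100

Derivation:
Trace (tracking y):
y = 50  # -> y = 50
n = y + 7  # -> n = 57
y = y * 2  # -> y = 100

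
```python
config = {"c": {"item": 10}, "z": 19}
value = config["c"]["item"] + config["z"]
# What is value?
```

Trace (tracking value):
config = {'c': {'item': 10}, 'z': 19}  # -> config = {'c': {'item': 10}, 'z': 19}
value = config['c']['item'] + config['z']  # -> value = 29

Answer: 29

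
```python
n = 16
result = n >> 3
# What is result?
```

Answer: 2

Derivation:
Trace (tracking result):
n = 16  # -> n = 16
result = n >> 3  # -> result = 2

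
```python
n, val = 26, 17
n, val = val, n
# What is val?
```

Answer: 26

Derivation:
Trace (tracking val):
n, val = (26, 17)  # -> n = 26, val = 17
n, val = (val, n)  # -> n = 17, val = 26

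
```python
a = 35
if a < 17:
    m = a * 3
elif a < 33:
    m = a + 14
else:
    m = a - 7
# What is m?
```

Trace (tracking m):
a = 35  # -> a = 35
if a < 17:  # condition is False
elif a < 33:  # condition is False
else:
    m = a - 7  # -> m = 28

Answer: 28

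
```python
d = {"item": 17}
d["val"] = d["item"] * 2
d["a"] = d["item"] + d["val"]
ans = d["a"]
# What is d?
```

Answer: {'item': 17, 'val': 34, 'a': 51}

Derivation:
Trace (tracking d):
d = {'item': 17}  # -> d = {'item': 17}
d['val'] = d['item'] * 2  # -> d = {'item': 17, 'val': 34}
d['a'] = d['item'] + d['val']  # -> d = {'item': 17, 'val': 34, 'a': 51}
ans = d['a']  # -> ans = 51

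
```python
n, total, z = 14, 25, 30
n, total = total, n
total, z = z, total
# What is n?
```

Trace (tracking n):
n, total, z = (14, 25, 30)  # -> n = 14, total = 25, z = 30
n, total = (total, n)  # -> n = 25, total = 14
total, z = (z, total)  # -> total = 30, z = 14

Answer: 25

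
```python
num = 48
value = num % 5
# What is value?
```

Answer: 3

Derivation:
Trace (tracking value):
num = 48  # -> num = 48
value = num % 5  # -> value = 3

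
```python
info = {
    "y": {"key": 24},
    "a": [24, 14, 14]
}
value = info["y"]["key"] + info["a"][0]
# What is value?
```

Trace (tracking value):
info = {'y': {'key': 24}, 'a': [24, 14, 14]}  # -> info = {'y': {'key': 24}, 'a': [24, 14, 14]}
value = info['y']['key'] + info['a'][0]  # -> value = 48

Answer: 48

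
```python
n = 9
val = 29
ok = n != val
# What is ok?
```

Trace (tracking ok):
n = 9  # -> n = 9
val = 29  # -> val = 29
ok = n != val  # -> ok = True

Answer: True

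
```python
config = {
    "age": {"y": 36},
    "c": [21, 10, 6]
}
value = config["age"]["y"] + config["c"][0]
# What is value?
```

Answer: 57

Derivation:
Trace (tracking value):
config = {'age': {'y': 36}, 'c': [21, 10, 6]}  # -> config = {'age': {'y': 36}, 'c': [21, 10, 6]}
value = config['age']['y'] + config['c'][0]  # -> value = 57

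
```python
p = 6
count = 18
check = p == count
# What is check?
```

Trace (tracking check):
p = 6  # -> p = 6
count = 18  # -> count = 18
check = p == count  # -> check = False

Answer: False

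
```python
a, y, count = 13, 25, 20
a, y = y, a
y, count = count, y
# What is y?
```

Answer: 20

Derivation:
Trace (tracking y):
a, y, count = (13, 25, 20)  # -> a = 13, y = 25, count = 20
a, y = (y, a)  # -> a = 25, y = 13
y, count = (count, y)  # -> y = 20, count = 13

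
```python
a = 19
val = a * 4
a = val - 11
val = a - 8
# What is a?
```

Answer: 65

Derivation:
Trace (tracking a):
a = 19  # -> a = 19
val = a * 4  # -> val = 76
a = val - 11  # -> a = 65
val = a - 8  # -> val = 57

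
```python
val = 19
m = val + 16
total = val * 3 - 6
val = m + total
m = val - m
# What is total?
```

Trace (tracking total):
val = 19  # -> val = 19
m = val + 16  # -> m = 35
total = val * 3 - 6  # -> total = 51
val = m + total  # -> val = 86
m = val - m  # -> m = 51

Answer: 51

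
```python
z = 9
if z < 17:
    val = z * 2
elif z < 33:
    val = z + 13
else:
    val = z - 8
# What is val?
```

Trace (tracking val):
z = 9  # -> z = 9
if z < 17:  # condition is True
    val = z * 2  # -> val = 18

Answer: 18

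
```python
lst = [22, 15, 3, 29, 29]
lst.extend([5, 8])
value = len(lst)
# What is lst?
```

Trace (tracking lst):
lst = [22, 15, 3, 29, 29]  # -> lst = [22, 15, 3, 29, 29]
lst.extend([5, 8])  # -> lst = [22, 15, 3, 29, 29, 5, 8]
value = len(lst)  # -> value = 7

Answer: [22, 15, 3, 29, 29, 5, 8]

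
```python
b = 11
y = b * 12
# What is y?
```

Trace (tracking y):
b = 11  # -> b = 11
y = b * 12  # -> y = 132

Answer: 132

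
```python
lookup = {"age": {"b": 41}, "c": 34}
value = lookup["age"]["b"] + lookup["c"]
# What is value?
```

Trace (tracking value):
lookup = {'age': {'b': 41}, 'c': 34}  # -> lookup = {'age': {'b': 41}, 'c': 34}
value = lookup['age']['b'] + lookup['c']  # -> value = 75

Answer: 75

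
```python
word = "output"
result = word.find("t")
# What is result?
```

Answer: 2

Derivation:
Trace (tracking result):
word = 'output'  # -> word = 'output'
result = word.find('t')  # -> result = 2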